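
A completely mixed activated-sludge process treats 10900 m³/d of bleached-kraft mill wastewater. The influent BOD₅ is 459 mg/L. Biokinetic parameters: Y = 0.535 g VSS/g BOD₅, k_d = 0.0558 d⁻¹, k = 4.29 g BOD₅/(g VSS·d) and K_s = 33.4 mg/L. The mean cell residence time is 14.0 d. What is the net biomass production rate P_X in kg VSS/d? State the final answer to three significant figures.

P_X ≈ 1500 kg VSS/d

From the Monod/SRT balance for a CMAS, S = K_s·(1+k_d θ_c)/[θ_c·(Y k − k_d) − 1] = 33.4 × (1 + 0.0558 × 14.0) / [14.0 × (0.535 × 4.29 − 0.0558) − 1] = 59.49 / 30.35 = 1.960 mg/L.
Correct the yield for decay: Y_obs = Y/(1 + k_d θ_c) = 0.535 / (1 + 0.0558 × 14.0) = 0.535 / 1.781 = 0.3004.
ΔS = 459 − 1.96 = 457.0 mg/L, so the substrate removal rate is 10900 × 457.0/1000 = 4982 kg BOD₅/d.
Biomass produced: P_X = Y_obs·Q·ΔS = 0.3004 × 4982 ≈ 1496 kg VSS/d.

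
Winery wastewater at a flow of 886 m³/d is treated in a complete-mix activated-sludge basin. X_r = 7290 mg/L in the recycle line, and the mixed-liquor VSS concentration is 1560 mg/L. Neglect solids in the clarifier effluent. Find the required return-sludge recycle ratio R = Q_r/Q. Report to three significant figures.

R ≈ 0.272

Mass balance around the secondary clarifier (neglecting effluent solids): R = X / (X_r − X) = 1560 / (7290 − 1560) = 0.2723.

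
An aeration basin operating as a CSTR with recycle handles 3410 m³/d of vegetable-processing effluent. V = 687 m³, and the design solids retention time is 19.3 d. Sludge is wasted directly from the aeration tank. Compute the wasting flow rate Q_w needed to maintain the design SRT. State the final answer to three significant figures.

Q_w ≈ 35.6 m³/d

Wasting from the aeration tank: Q_w = V / θ_c = 687.0 / 19.3 = 35.60 m³/d.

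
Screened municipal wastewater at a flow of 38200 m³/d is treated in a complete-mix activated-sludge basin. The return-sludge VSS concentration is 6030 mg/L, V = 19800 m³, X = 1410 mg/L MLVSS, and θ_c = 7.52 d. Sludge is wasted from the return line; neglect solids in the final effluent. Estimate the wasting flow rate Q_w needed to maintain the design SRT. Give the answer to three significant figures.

Q_w = (V·X)/(θ_c X_r) = 19800 × 1410 / (7.52 × 6030) = 615.7 m³/d.

Q_w ≈ 616 m³/d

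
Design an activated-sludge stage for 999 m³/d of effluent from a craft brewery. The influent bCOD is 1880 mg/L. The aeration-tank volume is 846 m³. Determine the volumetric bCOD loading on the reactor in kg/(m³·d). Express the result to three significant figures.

L_v = Q S₀ / V = 999 × 1880 × 10⁻³ / 846.0 = 2.220 kg/(m³·d).

L_v ≈ 2.22 kg bCOD/(m³·d)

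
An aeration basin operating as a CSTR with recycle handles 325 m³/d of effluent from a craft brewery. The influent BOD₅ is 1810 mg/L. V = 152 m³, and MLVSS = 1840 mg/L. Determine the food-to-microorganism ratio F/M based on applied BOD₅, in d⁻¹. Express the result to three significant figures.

F/M ≈ 2.10 d⁻¹

F/M = applied load / biomass = Q·S₀/(V·X) = 325 × 1810 / (152.0 × 1840) = 2.103 d⁻¹.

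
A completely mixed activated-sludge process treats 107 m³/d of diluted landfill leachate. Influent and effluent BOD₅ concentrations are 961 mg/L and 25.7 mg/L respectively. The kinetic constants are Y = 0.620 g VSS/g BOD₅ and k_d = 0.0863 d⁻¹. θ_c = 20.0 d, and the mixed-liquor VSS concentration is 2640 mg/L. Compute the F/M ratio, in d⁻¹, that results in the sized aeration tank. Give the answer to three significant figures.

F/M ≈ 0.226 d⁻¹

Steady-state biomass mass balance: V·X·(1 + k_d·θ_c) = Y·Q·(S₀ − S)·θ_c, so V = 0.620 × 107 × (961 − 25.7) × 20.0 / [2640 × (1 + 0.0863 × 20.0)] = 1.24×10^6 / 7197 = 172.4 m³.
F/M = Q·S₀ / (V·X) = 107 × 961 / (172.4 × 2640) = 0.2259 g BOD₅·(g VSS·d)⁻¹.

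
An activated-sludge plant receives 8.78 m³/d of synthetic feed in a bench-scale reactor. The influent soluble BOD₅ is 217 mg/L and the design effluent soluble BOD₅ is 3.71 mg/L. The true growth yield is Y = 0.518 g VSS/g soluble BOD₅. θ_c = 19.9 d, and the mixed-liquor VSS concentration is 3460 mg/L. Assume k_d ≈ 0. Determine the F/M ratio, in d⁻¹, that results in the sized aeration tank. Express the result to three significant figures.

F/M ≈ 0.0987 d⁻¹

Biomass mass balance (decay neglected): V·X = Y·Q·(S₀ − S)·θ_c, so V = 0.518 × 8.78 × (217 − 3.71) × 19.9 / 3460 = 5.579 m³.
Food-to-microorganism ratio F/M = Q S₀ / (V X) = 8.78 × 217 / (5.579 × 3460) = 0.09870 d⁻¹.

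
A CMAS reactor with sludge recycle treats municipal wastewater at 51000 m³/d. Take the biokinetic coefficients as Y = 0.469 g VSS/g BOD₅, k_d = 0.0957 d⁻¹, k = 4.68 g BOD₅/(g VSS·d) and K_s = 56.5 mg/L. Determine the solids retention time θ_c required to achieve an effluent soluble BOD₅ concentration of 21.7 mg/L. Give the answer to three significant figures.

At the target effluent, Y k S/(K_s+S) = 0.469×4.68×21.7/78.20 = 0.6091 d⁻¹.
θ_c = 1/(μ − k_d) = 1/(0.6091 − 0.0957) = 1/0.5134 = 1.948 d.

θ_c ≈ 1.95 d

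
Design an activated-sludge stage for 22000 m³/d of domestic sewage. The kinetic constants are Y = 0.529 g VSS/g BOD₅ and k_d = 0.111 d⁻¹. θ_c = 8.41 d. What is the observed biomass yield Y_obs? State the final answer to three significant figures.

Observed yield with endogenous decay: Y_obs = Y / (1 + k_d·θ_c) = 0.529 / (1 + 0.111 × 8.41) = 0.529 / 1.934 = 0.2736 g VSS/g BOD₅.

Y_obs ≈ 0.274 g VSS/g BOD₅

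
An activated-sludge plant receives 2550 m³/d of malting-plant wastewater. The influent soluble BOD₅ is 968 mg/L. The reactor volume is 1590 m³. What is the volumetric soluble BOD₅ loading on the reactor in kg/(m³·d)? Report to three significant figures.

L_v ≈ 1.55 kg soluble BOD₅/(m³·d)

Volumetric loading L_v = Q·S₀ / V = 2550 × 968 g/m³ / 1590 m³ = 1552 g/(m³·d) = 1.552 kg soluble BOD₅/(m³·d).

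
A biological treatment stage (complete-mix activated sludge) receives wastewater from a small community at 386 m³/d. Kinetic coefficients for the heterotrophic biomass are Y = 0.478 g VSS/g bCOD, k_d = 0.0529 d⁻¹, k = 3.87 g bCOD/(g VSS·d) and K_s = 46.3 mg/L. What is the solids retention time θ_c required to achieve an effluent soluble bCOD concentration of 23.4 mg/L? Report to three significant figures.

From 1/θ_c = Y·k·S/(K_s + S) − k_d: Y·k·S/(K_s+S) = 0.478 × 3.87 × 23.4 / (46.3 + 23.4) = 0.6210 d⁻¹.
θ_c = 1/(μ − k_d) = 1/(0.6210 − 0.0529) = 1/0.5681 = 1.760 d.

θ_c ≈ 1.76 d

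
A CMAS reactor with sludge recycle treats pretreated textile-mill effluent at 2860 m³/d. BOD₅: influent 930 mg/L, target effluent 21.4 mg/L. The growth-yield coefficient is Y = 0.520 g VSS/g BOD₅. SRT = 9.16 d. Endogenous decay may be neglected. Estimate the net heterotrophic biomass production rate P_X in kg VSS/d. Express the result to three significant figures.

No decay correction is needed, so Y_obs = Y = 0.520.
Mass of BOD₅ removed per day: Q(S₀ − S) = 2860 × 908.6 g/m³ = 2599 kg/d.
So the net sludge growth is P_X = 0.5200 × 2599 = 1351 kg VSS/d.

P_X ≈ 1350 kg VSS/d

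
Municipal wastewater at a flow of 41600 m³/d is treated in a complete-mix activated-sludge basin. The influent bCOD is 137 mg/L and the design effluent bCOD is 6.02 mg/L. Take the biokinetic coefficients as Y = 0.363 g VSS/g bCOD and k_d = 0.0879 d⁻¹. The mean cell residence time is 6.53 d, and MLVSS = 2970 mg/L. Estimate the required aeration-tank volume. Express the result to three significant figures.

Rearranging the biomass balance for a CMAS with decay, V = Y·Q·ΔS·θ_c / [X·(1+k_d θ_c)] = 0.363 × 41600 × (137 − 6.02) × 6.53 / [2970 × (1 + 0.0879 × 6.53)] = 1.29×10^7 / 4675 = 2763 m³.

V ≈ 2760 m³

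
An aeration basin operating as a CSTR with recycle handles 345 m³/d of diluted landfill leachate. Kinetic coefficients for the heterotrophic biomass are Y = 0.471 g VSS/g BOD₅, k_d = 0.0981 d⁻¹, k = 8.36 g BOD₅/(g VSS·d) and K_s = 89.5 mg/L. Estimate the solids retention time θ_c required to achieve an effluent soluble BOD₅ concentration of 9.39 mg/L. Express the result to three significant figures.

θ_c ≈ 3.63 d

Specific growth rate at S = 9.39 mg/L: μ = YkS/(K_s+S) = 0.471·8.36·9.39/(89.5+9.39) = 0.3739 d⁻¹.
1/θ_c = 0.3739 − 0.0981 = 0.2758 d⁻¹, so θ_c = 3.626 d.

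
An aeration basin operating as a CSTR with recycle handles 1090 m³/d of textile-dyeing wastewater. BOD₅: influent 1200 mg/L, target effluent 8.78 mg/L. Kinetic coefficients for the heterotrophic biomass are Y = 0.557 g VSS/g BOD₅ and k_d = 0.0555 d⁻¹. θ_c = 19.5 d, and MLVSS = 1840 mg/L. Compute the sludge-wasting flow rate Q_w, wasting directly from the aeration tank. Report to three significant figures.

Q_w ≈ 189 m³/d

Rearranging the biomass balance for a CMAS with decay, V = Y·Q·ΔS·θ_c / [X·(1+k_d θ_c)] = 0.557 × 1090 × (1200 − 8.78) × 19.5 / [1840 × (1 + 0.0555 × 19.5)] = 1.41×10^7 / 3831 = 3681 m³.
Wasting from the aeration tank: Q_w = V / θ_c = 3681 / 19.5 = 188.8 m³/d.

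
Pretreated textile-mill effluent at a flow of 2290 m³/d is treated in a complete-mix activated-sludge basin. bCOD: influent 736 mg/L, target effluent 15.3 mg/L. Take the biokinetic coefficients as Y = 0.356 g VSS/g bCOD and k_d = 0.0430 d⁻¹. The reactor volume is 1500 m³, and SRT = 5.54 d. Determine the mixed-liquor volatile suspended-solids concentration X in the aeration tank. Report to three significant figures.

From V·X·(1 + k_d·θ_c) = Y·Q·(S₀ − S)·θ_c: X = 0.356 × 2290 × (736 − 15.3) × 5.54 / [1500 × (1 + 0.0430 × 5.54)] = 1753 mg/L.

X ≈ 1750 mg/L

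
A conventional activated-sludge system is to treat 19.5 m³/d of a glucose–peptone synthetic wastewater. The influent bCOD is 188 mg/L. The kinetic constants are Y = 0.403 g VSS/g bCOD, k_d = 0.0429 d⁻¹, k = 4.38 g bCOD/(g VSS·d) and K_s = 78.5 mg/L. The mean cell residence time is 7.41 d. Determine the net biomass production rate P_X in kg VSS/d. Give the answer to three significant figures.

P_X ≈ 1.07 kg VSS/d

For a completely mixed reactor with recycle the Lawrence–McCarty relation gives S = K_s·(1 + k_d·θ_c) / [θ_c·(Y·k − k_d) − 1] = 78.5 × (1 + 0.0429 × 7.41) / [7.41 × (0.403 × 4.38 − 0.0429) − 1] = 103.5 / 11.76 = 8.796 mg/L.
The observed yield is Y_obs = Y/(1 + k_d·θ_c) = 0.403 / (1 + 0.0429 × 7.41) = 0.403 / 1.318 = 0.3058 g VSS per g bCOD removed.
ΔS = 188 − 8.80 = 179.2 mg/L, so the substrate removal rate is 19.5 × 179.2/1000 = 3.494 kg bCOD/d.
Biomass produced: P_X = Y_obs·Q·ΔS = 0.3058 × 3.494 ≈ 1.069 kg VSS/d.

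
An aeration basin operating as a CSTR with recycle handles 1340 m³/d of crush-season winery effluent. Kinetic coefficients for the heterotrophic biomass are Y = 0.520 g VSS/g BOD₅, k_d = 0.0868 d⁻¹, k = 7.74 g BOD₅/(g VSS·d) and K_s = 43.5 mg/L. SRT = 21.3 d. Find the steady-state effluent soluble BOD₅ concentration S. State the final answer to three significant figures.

S ≈ 1.50 mg/L

Effluent substrate depends only on kinetics and SRT: S = K_s(1 + k_d θ_c) / [θ_c(Yk − k_d) − 1] = 43.5 × (1 + 0.0868 × 21.3) / [21.3 × (0.520 × 7.74 − 0.0868) − 1] = 123.9 / 82.88 = 1.495 mg/L.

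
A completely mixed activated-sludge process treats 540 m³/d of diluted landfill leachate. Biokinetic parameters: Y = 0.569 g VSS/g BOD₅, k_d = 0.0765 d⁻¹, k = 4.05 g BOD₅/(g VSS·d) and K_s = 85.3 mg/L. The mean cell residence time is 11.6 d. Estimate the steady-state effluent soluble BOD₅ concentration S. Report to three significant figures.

Effluent substrate depends only on kinetics and SRT: S = K_s(1 + k_d θ_c) / [θ_c(Yk − k_d) − 1] = 85.3 × (1 + 0.0765 × 11.6) / [11.6 × (0.569 × 4.05 − 0.0765) − 1] = 161.0 / 24.84 = 6.480 mg/L.

S ≈ 6.48 mg/L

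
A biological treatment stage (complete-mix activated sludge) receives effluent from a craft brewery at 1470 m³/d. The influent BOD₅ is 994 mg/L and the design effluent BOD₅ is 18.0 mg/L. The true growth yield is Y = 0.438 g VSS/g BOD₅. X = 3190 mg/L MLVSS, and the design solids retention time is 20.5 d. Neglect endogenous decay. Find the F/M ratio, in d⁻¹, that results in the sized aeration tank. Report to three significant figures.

F/M ≈ 0.113 d⁻¹

Biomass mass balance (decay neglected): V·X = Y·Q·(S₀ − S)·θ_c, so V = 0.438 × 1470 × (994 − 18.0) × 20.5 / 3190 = 4038 m³.
F/M = Q·S₀ / (V·X) = 1470 × 994 / (4038 × 3190) = 0.1134 g BOD₅·(g VSS·d)⁻¹.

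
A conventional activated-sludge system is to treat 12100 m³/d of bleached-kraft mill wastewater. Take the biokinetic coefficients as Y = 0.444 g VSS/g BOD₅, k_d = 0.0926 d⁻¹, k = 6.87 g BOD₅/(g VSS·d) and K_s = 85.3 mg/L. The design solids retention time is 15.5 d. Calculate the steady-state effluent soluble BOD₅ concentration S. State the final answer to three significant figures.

Effluent substrate depends only on kinetics and SRT: S = K_s(1 + k_d θ_c) / [θ_c(Yk − k_d) − 1] = 85.3 × (1 + 0.0926 × 15.5) / [15.5 × (0.444 × 6.87 − 0.0926) − 1] = 207.7 / 44.84 = 4.632 mg/L.

S ≈ 4.63 mg/L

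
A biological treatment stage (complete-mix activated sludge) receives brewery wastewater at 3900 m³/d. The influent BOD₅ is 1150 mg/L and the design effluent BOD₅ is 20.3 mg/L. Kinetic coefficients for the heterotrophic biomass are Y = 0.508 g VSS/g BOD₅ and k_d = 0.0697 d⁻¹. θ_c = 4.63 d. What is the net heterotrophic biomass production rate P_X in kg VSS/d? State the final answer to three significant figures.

Observed yield with endogenous decay: Y_obs = Y / (1 + k_d·θ_c) = 0.508 / (1 + 0.0697 × 4.63) = 0.508 / 1.323 = 0.3841 g VSS/g BOD₅.
Q·(S₀ − S) = 3900 × (1150 − 20.3) × 10⁻³ = 4406 kg/d removed.
So the net sludge growth is P_X = 0.3841 × 4406 = 1692 kg VSS/d.

P_X ≈ 1690 kg VSS/d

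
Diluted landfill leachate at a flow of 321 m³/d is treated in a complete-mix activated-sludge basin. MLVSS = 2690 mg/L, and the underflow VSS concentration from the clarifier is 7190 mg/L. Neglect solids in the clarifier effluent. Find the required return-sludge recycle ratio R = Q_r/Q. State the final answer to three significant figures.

R ≈ 0.598

Mass balance around the secondary clarifier (neglecting effluent solids): R = X / (X_r − X) = 2690 / (7190 − 2690) = 0.5978.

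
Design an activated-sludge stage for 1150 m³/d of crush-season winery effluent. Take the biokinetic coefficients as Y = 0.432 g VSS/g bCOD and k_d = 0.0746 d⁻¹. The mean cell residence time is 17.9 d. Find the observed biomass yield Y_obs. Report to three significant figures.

Correct the yield for decay: Y_obs = Y/(1 + k_d θ_c) = 0.432 / (1 + 0.0746 × 17.9) = 0.432 / 2.335 = 0.1850.

Y_obs ≈ 0.185 g VSS/g bCOD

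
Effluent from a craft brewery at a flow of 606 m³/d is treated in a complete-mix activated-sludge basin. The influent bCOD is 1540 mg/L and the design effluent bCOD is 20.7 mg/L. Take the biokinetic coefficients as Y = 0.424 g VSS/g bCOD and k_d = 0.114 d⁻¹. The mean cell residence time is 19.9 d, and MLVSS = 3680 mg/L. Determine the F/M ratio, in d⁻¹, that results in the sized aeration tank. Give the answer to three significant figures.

From the SRT design equation V = Y Q (S₀−S) θ_c / [X (1 + k_d θ_c)] = 0.424 × 606 × (1540 − 20.7) × 19.9 / [3680 × (1 + 0.114 × 19.9)] = 7.77×10^6 / 12028 = 645.8 m³.
Food-to-microorganism ratio F/M = Q S₀ / (V X) = 606 × 1540 / (645.8 × 3680) = 0.3927 d⁻¹.

F/M ≈ 0.393 d⁻¹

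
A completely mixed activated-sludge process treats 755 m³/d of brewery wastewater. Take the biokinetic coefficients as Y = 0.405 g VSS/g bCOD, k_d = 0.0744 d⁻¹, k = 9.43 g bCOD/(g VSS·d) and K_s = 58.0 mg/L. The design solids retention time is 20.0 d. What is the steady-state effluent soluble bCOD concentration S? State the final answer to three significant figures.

S ≈ 1.95 mg/L

For a completely mixed reactor with recycle the Lawrence–McCarty relation gives S = K_s·(1 + k_d·θ_c) / [θ_c·(Y·k − k_d) − 1] = 58.0 × (1 + 0.0744 × 20.0) / [20.0 × (0.405 × 9.43 − 0.0744) − 1] = 144.3 / 73.90 = 1.953 mg/L.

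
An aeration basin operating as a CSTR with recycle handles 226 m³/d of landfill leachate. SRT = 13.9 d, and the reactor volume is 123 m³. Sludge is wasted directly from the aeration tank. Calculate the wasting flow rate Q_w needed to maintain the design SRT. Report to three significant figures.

Q_w ≈ 8.85 m³/d

Wasting from the aeration tank: Q_w = V / θ_c = 123.0 / 13.9 = 8.849 m³/d.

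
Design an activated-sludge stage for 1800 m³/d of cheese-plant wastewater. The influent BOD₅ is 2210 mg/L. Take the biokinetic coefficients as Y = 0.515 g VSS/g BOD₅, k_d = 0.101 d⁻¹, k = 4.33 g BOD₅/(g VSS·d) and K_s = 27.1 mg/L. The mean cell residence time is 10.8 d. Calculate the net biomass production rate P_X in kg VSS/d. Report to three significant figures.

For a completely mixed reactor with recycle the Lawrence–McCarty relation gives S = K_s·(1 + k_d·θ_c) / [θ_c·(Y·k − k_d) − 1] = 27.1 × (1 + 0.101 × 10.8) / [10.8 × (0.515 × 4.33 − 0.101) − 1] = 56.66 / 21.99 = 2.576 mg/L.
Observed yield with endogenous decay: Y_obs = Y / (1 + k_d·θ_c) = 0.515 / (1 + 0.101 × 10.8) = 0.515 / 2.091 = 0.2463 g VSS/g BOD₅.
Q·(S₀ − S) = 1800 × (2210 − 2.58) × 10⁻³ = 3973 kg/d removed.
Net biomass production P_X = Y_obs × Q·(S₀ − S) = 0.2463 × 3973 = 978.7 kg VSS/d.

P_X ≈ 979 kg VSS/d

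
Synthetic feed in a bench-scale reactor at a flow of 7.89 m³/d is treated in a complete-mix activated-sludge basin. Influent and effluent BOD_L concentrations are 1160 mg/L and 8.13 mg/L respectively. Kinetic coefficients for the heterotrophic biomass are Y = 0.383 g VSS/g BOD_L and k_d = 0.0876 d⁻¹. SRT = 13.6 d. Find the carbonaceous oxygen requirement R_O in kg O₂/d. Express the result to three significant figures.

Correct the yield for decay: Y_obs = Y/(1 + k_d θ_c) = 0.383 / (1 + 0.0876 × 13.6) = 0.383 / 2.191 = 0.1748.
ΔS = 1160 − 8.13 = 1152 mg/L, so the substrate removal rate is 7.89 × 1152/1000 = 9.088 kg BOD_L/d.
Net sludge production P_X = 0.1748 × 9.088 = 1.588 kg VSS/d.
R_O = Q·(S₀ − S) − 1.42·P_X = 9.088 − 1.42 × 1.588 = 6.833 kg O₂/d.

R_O ≈ 6.83 kg O₂/d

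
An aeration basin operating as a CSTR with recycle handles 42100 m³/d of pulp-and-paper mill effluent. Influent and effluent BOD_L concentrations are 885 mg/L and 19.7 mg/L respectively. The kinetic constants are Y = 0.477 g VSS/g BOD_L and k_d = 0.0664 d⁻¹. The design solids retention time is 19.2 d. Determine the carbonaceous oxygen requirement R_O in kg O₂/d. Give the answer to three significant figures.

The observed yield is Y_obs = Y/(1 + k_d·θ_c) = 0.477 / (1 + 0.0664 × 19.2) = 0.477 / 2.275 = 0.2097 g VSS per g BOD_L removed.
Mass of BOD_L removed per day: Q(S₀ − S) = 42100 × 865.3 g/m³ = 36429 kg/d.
Biomass synthesised: P_X = Y_obs × 36429 = 7639 kg VSS/d.
R_O = Q·ΔS − 1.42 P_X = 36429 − 10847 = 25582 kg O₂/d.

R_O ≈ 25600 kg O₂/d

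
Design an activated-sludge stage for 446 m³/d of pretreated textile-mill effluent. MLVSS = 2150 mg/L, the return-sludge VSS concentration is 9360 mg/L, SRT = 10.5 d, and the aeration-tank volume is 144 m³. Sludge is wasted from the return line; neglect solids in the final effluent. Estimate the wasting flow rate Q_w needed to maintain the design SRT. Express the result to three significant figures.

Wasting from the return line (neglecting effluent solids): Q_w = V·X / (θ_c·X_r) = 144.0 × 2150 / (10.5 × 9360) = 3.150 m³/d.

Q_w ≈ 3.15 m³/d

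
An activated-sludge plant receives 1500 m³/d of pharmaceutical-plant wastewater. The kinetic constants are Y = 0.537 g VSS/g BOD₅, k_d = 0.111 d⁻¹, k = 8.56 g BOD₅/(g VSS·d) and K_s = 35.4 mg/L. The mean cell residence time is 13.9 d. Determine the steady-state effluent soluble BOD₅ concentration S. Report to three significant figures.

S ≈ 1.47 mg/L

Effluent substrate depends only on kinetics and SRT: S = K_s(1 + k_d θ_c) / [θ_c(Yk − k_d) − 1] = 35.4 × (1 + 0.111 × 13.9) / [13.9 × (0.537 × 8.56 − 0.111) − 1] = 90.02 / 61.35 = 1.467 mg/L.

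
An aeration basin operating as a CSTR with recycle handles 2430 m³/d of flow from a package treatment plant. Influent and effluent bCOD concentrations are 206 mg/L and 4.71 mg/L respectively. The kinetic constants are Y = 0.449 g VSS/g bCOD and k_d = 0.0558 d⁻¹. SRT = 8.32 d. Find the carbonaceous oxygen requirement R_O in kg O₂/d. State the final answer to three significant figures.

Correct the yield for decay: Y_obs = Y/(1 + k_d θ_c) = 0.449 / (1 + 0.0558 × 8.32) = 0.449 / 1.464 = 0.3066.
Mass of bCOD removed per day: Q(S₀ − S) = 2430 × 201.3 g/m³ = 489.1 kg/d.
P_X = Y_obs·Q·(S₀ − S) = 0.3066 × 489.1 = 150.0 kg VSS/d.
Carbonaceous O₂ demand = substrate oxidised − cell-mass equivalent = 489.1 − 1.42 × 150.0 = 276.2 kg O₂/d.

R_O ≈ 276 kg O₂/d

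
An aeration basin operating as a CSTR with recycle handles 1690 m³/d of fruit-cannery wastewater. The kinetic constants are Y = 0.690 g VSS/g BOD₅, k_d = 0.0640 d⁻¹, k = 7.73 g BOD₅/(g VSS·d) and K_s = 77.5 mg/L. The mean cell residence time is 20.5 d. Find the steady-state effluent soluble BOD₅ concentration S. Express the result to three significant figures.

Effluent substrate depends only on kinetics and SRT: S = K_s(1 + k_d θ_c) / [θ_c(Yk − k_d) − 1] = 77.5 × (1 + 0.0640 × 20.5) / [20.5 × (0.690 × 7.73 − 0.0640) − 1] = 179.2 / 107.0 = 1.674 mg/L.

S ≈ 1.67 mg/L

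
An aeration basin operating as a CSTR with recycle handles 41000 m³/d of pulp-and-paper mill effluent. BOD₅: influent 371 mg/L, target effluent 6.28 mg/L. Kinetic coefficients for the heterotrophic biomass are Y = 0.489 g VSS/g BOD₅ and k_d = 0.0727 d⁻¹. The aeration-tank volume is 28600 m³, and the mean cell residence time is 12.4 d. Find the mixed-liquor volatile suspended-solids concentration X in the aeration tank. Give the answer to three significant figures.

X = Y·Q·ΔS·θ_c / [V·(1 + k_d θ_c)] = 0.489 × 41000 × (371 − 6.28) × 12.4 / [28600 × (1 + 0.0727 × 12.4)] = 1667 mg/L.

X ≈ 1670 mg/L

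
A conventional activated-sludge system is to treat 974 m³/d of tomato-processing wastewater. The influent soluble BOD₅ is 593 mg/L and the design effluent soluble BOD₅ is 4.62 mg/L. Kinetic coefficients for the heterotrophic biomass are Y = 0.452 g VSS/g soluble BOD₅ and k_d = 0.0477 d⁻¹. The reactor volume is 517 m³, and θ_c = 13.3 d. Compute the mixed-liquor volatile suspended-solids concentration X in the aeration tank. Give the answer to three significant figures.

From V·X·(1 + k_d·θ_c) = Y·Q·(S₀ − S)·θ_c: X = 0.452 × 974 × (593 − 4.62) × 13.3 / [517 × (1 + 0.0477 × 13.3)] = 4077 mg/L.

X ≈ 4080 mg/L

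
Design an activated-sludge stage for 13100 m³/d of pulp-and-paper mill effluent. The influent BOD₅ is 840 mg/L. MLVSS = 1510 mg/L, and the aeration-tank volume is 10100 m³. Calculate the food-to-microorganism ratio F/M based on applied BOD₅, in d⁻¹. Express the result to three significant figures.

Food-to-microorganism ratio F/M = Q S₀ / (V X) = 13100 × 840 / (10100 × 1510) = 0.7215 d⁻¹.

F/M ≈ 0.722 d⁻¹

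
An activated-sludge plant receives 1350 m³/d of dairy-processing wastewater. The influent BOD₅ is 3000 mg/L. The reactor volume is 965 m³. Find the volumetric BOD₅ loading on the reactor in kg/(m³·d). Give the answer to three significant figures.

L_v ≈ 4.20 kg BOD₅/(m³·d)

Volumetric loading L_v = Q·S₀ / V = 1350 × 3000 g/m³ / 965.0 m³ = 4197 g/(m³·d) = 4.197 kg BOD₅/(m³·d).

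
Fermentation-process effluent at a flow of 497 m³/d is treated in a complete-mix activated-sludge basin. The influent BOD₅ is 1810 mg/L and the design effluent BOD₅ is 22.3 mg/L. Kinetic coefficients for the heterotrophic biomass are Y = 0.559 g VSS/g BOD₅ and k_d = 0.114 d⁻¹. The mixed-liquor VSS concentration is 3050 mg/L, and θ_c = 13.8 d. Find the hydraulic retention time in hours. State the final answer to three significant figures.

τ ≈ 42.2 h

Rearranging the biomass balance for a CMAS with decay, V = Y·Q·ΔS·θ_c / [X·(1+k_d θ_c)] = 0.559 × 497 × (1810 − 22.3) × 13.8 / [3050 × (1 + 0.114 × 13.8)] = 6.85×10^6 / 7848 = 873.3 m³.
Hydraulic retention time τ = V/Q = 873.3 / 497 = 1.757 d = 42.17 h.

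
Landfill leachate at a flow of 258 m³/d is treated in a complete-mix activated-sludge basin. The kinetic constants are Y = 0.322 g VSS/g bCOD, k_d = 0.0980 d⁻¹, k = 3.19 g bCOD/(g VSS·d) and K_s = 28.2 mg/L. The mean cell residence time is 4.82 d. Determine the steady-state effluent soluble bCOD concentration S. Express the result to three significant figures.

From the Monod/SRT balance for a CMAS, S = K_s·(1+k_d θ_c)/[θ_c·(Y k − k_d) − 1] = 28.2 × (1 + 0.0980 × 4.82) / [4.82 × (0.322 × 3.19 − 0.0980) − 1] = 41.52 / 3.479 = 11.94 mg/L.

S ≈ 11.9 mg/L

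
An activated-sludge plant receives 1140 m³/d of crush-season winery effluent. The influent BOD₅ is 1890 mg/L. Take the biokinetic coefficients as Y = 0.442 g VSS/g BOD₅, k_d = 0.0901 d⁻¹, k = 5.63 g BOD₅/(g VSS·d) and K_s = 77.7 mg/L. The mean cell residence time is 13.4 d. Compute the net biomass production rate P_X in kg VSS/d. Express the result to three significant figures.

P_X ≈ 430 kg VSS/d

From the Monod/SRT balance for a CMAS, S = K_s·(1+k_d θ_c)/[θ_c·(Y k − k_d) − 1] = 77.7 × (1 + 0.0901 × 13.4) / [13.4 × (0.442 × 5.63 − 0.0901) − 1] = 171.5 / 31.14 = 5.508 mg/L.
Correct the yield for decay: Y_obs = Y/(1 + k_d θ_c) = 0.442 / (1 + 0.0901 × 13.4) = 0.442 / 2.207 = 0.2002.
Substrate removed = Q·(S₀ − S) = 1140 m³/d × (1890 − 5.51) g/m³ = 2.15×10^6 g/d = 2148 kg/d.
Biomass produced: P_X = Y_obs·Q·ΔS = 0.2002 × 2148 ≈ 430.2 kg VSS/d.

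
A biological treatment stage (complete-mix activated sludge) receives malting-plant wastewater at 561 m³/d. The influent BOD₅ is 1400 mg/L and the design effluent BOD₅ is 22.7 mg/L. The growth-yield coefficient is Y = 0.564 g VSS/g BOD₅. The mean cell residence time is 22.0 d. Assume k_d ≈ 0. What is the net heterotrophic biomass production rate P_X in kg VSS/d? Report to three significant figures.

Since k_d ≈ 0, Y_obs = Y = 0.564 g VSS/g BOD₅.
Substrate removed = Q·(S₀ − S) = 561 m³/d × (1400 − 22.7) g/m³ = 7.73×10^5 g/d = 772.7 kg/d.
Biomass produced: P_X = Y_obs·Q·ΔS = 0.5640 × 772.7 ≈ 435.8 kg VSS/d.

P_X ≈ 436 kg VSS/d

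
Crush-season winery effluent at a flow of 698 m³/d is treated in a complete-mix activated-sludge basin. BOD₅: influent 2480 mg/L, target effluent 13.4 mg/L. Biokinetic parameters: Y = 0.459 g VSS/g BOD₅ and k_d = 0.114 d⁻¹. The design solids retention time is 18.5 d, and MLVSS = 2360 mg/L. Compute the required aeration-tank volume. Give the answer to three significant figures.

Rearranging the biomass balance for a CMAS with decay, V = Y·Q·ΔS·θ_c / [X·(1+k_d θ_c)] = 0.459 × 698 × (2480 − 13.4) × 18.5 / [2360 × (1 + 0.114 × 18.5)] = 1.46×10^7 / 7337 = 1993 m³.

V ≈ 1990 m³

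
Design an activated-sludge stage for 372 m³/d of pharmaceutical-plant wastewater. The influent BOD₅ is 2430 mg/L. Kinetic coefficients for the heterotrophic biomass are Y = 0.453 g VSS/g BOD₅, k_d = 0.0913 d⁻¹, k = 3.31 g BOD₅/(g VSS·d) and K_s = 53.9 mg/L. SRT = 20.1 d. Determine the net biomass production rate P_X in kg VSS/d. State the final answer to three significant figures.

Effluent substrate depends only on kinetics and SRT: S = K_s(1 + k_d θ_c) / [θ_c(Yk − k_d) − 1] = 53.9 × (1 + 0.0913 × 20.1) / [20.1 × (0.453 × 3.31 − 0.0913) − 1] = 152.8 / 27.30 = 5.597 mg/L.
Observed yield with endogenous decay: Y_obs = Y / (1 + k_d·θ_c) = 0.453 / (1 + 0.0913 × 20.1) = 0.453 / 2.835 = 0.1598 g VSS/g BOD₅.
ΔS = 2430 − 5.60 = 2424 mg/L, so the substrate removal rate is 372 × 2424/1000 = 901.9 kg BOD₅/d.
So the net sludge growth is P_X = 0.1598 × 901.9 = 144.1 kg VSS/d.

P_X ≈ 144 kg VSS/d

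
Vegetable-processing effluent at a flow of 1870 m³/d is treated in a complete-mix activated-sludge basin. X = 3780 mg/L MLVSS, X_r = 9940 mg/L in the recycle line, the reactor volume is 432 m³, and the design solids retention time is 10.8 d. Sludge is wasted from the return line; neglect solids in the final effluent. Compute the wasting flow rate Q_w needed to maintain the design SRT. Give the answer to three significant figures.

θ_c = V·X/(Q_w·X_r) when wasting from the recycle, so Q_w = V·X/(θ_c·X_r) = 432.0 × 3780 / (10.8 × 9940) = 15.21 m³/d.

Q_w ≈ 15.2 m³/d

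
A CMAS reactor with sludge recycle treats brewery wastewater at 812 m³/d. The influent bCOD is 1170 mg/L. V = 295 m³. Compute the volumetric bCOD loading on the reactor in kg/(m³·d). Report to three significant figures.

L_v ≈ 3.22 kg bCOD/(m³·d)

Volumetric loading L_v = Q·S₀ / V = 812 × 1170 g/m³ / 295.0 m³ = 3220 g/(m³·d) = 3.220 kg bCOD/(m³·d).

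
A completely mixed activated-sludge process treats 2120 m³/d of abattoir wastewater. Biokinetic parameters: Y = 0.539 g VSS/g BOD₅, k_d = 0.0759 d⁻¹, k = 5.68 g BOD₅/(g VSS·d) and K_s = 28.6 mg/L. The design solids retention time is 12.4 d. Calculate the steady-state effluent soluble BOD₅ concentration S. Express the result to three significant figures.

For a completely mixed reactor with recycle the Lawrence–McCarty relation gives S = K_s·(1 + k_d·θ_c) / [θ_c·(Y·k − k_d) − 1] = 28.6 × (1 + 0.0759 × 12.4) / [12.4 × (0.539 × 5.68 − 0.0759) − 1] = 55.52 / 36.02 = 1.541 mg/L.

S ≈ 1.54 mg/L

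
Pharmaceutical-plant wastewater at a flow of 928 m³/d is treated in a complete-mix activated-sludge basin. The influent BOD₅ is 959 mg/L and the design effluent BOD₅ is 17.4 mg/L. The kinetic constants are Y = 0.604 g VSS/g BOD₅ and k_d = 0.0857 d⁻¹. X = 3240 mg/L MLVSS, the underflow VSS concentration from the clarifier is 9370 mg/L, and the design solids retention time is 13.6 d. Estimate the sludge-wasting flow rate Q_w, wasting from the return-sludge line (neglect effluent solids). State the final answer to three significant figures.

Q_w ≈ 26.0 m³/d

Steady-state biomass mass balance: V·X·(1 + k_d·θ_c) = Y·Q·(S₀ − S)·θ_c, so V = 0.604 × 928 × (959 − 17.4) × 13.6 / [3240 × (1 + 0.0857 × 13.6)] = 7.18×10^6 / 7016 = 1023 m³.
Wasting from the return line (neglecting effluent solids): Q_w = V·X / (θ_c·X_r) = 1023 × 3240 / (13.6 × 9370) = 26.01 m³/d.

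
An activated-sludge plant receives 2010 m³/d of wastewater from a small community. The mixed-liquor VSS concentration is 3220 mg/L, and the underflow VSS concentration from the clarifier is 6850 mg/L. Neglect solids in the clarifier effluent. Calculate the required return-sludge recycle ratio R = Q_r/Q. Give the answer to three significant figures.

R ≈ 0.887

Mass balance around the secondary clarifier (neglecting effluent solids): R = X / (X_r − X) = 3220 / (6850 − 3220) = 0.8871.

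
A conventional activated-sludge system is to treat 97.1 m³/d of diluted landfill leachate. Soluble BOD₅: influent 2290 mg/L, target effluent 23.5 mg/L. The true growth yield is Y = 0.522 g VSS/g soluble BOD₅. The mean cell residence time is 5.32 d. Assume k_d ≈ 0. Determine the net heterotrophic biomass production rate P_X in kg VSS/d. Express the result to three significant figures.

P_X ≈ 115 kg VSS/d

With endogenous decay neglected, the observed yield equals the true yield: Y_obs = Y = 0.522 g VSS/g soluble BOD₅.
ΔS = 2290 − 23.5 = 2266 mg/L, so the substrate removal rate is 97.1 × 2266/1000 = 220.1 kg soluble BOD₅/d.
P_X = Y_obs · Q(S₀ − S) = 0.5220 × 220.1 = 114.9 kg VSS/d.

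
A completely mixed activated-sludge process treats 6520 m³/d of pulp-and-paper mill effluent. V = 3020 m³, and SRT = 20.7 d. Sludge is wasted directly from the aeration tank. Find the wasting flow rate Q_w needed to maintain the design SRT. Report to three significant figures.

Q_w ≈ 146 m³/d

With mixed-liquor wasting, θ_c = V/Q_w, so Q_w = V/θ_c = 3020/20.7 = 145.9 m³/d.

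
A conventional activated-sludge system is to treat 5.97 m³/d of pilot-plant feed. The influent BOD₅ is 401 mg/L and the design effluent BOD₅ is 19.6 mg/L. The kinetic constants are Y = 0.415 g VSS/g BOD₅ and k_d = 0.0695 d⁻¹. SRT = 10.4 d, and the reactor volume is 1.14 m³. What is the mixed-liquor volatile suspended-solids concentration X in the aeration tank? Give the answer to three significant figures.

X = Y·Q·ΔS·θ_c / [V·(1 + k_d θ_c)] = 0.415 × 5.97 × (401 − 19.6) × 10.4 / [1.14 × (1 + 0.0695 × 10.4)] = 5004 mg/L.

X ≈ 5000 mg/L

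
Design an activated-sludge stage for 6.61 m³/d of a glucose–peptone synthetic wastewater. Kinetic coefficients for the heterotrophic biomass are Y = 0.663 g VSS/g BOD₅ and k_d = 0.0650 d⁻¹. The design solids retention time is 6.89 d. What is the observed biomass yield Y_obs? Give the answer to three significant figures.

Y_obs ≈ 0.458 g VSS/g BOD₅

Observed yield with endogenous decay: Y_obs = Y / (1 + k_d·θ_c) = 0.663 / (1 + 0.0650 × 6.89) = 0.663 / 1.448 = 0.4579 g VSS/g BOD₅.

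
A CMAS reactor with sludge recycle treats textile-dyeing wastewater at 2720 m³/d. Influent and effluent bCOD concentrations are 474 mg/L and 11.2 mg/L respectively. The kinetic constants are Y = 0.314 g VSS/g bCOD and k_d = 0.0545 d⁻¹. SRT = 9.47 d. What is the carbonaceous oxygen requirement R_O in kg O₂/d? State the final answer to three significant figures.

R_O ≈ 889 kg O₂/d

Correct the yield for decay: Y_obs = Y/(1 + k_d θ_c) = 0.314 / (1 + 0.0545 × 9.47) = 0.314 / 1.516 = 0.2071.
Mass of bCOD removed per day: Q(S₀ − S) = 2720 × 462.8 g/m³ = 1259 kg/d.
Biomass synthesised: P_X = Y_obs × 1259 = 260.7 kg VSS/d.
R_O = Q·(S₀ − S) − 1.42·P_X = 1259 − 1.42 × 260.7 = 888.6 kg O₂/d.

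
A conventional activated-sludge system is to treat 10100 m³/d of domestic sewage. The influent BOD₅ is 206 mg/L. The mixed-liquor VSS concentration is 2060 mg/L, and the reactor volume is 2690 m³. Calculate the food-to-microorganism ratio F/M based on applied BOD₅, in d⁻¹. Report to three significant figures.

F/M = applied load / biomass = Q·S₀/(V·X) = 10100 × 206 / (2690 × 2060) = 0.3755 d⁻¹.

F/M ≈ 0.375 d⁻¹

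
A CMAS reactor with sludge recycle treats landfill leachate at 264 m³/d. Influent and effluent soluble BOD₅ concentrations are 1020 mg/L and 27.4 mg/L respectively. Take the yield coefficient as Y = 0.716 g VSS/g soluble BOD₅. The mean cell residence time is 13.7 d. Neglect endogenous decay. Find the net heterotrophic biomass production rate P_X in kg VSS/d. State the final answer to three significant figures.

P_X ≈ 188 kg VSS/d

No decay correction is needed, so Y_obs = Y = 0.716.
Q·(S₀ − S) = 264 × (1020 − 27.4) × 10⁻³ = 262.0 kg/d removed.
So the net sludge growth is P_X = 0.7160 × 262.0 = 187.6 kg VSS/d.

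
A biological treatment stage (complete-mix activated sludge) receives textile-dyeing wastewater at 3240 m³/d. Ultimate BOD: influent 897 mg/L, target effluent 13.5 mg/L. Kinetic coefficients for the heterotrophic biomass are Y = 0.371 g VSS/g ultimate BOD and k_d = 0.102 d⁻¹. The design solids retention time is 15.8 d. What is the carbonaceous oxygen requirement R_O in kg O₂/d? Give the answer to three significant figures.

Y_obs = Y / (1 + k_d θ_c) = 0.371 / (1 + 0.102 × 15.8) = 0.371 / 2.612 = 0.1421.
ΔS = 897 − 13.5 = 883.5 mg/L, so the substrate removal rate is 3240 × 883.5/1000 = 2863 kg ultimate BOD/d.
Biomass synthesised: P_X = Y_obs × 2863 = 406.6 kg VSS/d.
R_O = Q·ΔS − 1.42 P_X = 2863 − 577.4 = 2285 kg O₂/d.

R_O ≈ 2290 kg O₂/d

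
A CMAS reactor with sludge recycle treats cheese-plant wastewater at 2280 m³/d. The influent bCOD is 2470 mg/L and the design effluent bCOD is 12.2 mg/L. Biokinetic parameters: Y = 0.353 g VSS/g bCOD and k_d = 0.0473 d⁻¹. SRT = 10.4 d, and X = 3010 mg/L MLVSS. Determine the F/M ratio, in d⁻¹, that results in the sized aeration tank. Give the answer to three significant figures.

F/M ≈ 0.408 d⁻¹

From the SRT design equation V = Y Q (S₀−S) θ_c / [X (1 + k_d θ_c)] = 0.353 × 2280 × (2470 − 12.2) × 10.4 / [3010 × (1 + 0.0473 × 10.4)] = 2.06×10^7 / 4491 = 4581 m³.
Food-to-microorganism ratio F/M = Q S₀ / (V X) = 2280 × 2470 / (4581 × 3010) = 0.4084 d⁻¹.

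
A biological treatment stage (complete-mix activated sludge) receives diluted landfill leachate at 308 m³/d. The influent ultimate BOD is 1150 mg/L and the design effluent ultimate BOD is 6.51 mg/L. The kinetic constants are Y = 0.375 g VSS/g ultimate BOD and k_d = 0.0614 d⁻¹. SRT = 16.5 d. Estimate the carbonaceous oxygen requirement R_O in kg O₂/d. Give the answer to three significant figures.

Y_obs = Y / (1 + k_d θ_c) = 0.375 / (1 + 0.0614 × 16.5) = 0.375 / 2.013 = 0.1863.
Mass of ultimate BOD removed per day: Q(S₀ − S) = 308 × 1143 g/m³ = 352.2 kg/d.
Biomass synthesised: P_X = Y_obs × 352.2 = 65.61 kg VSS/d.
R_O = Q·ΔS − 1.42 P_X = 352.2 − 93.16 = 259.0 kg O₂/d.

R_O ≈ 259 kg O₂/d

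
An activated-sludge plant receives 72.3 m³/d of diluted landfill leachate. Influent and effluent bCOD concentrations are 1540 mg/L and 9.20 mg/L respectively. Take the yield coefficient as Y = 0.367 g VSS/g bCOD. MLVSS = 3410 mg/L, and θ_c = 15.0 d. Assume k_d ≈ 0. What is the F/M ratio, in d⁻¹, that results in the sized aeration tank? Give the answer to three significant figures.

Biomass mass balance (decay neglected): V·X = Y·Q·(S₀ − S)·θ_c, so V = 0.367 × 72.3 × (1540 − 9.20) × 15.0 / 3410 = 178.7 m³.
F/M = Q·S₀ / (V·X) = 72.3 × 1540 / (178.7 × 3410) = 0.1827 g bCOD·(g VSS·d)⁻¹.

F/M ≈ 0.183 d⁻¹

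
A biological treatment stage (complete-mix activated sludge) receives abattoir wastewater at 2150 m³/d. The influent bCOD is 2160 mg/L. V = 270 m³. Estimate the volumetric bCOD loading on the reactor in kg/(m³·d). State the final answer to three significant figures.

L_v ≈ 17.2 kg bCOD/(m³·d)

L_v = Q S₀ / V = 2150 × 2160 × 10⁻³ / 270.0 = 17.20 kg/(m³·d).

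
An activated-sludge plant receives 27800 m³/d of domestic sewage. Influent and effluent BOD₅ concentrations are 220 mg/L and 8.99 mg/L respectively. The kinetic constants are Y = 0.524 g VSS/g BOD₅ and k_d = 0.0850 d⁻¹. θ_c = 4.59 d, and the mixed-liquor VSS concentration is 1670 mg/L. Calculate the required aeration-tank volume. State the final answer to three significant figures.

V ≈ 6080 m³

Rearranging the biomass balance for a CMAS with decay, V = Y·Q·ΔS·θ_c / [X·(1+k_d θ_c)] = 0.524 × 27800 × (220 − 8.99) × 4.59 / [1670 × (1 + 0.0850 × 4.59)] = 1.41×10^7 / 2322 = 6077 m³.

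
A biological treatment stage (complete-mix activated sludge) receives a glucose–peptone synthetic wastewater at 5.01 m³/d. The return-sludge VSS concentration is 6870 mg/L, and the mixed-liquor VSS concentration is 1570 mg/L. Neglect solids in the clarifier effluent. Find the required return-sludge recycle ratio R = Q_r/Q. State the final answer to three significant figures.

R = Q_r/Q = X/(X_r − X) = 1570 / (6870 − 1570) = 0.2962.

R ≈ 0.296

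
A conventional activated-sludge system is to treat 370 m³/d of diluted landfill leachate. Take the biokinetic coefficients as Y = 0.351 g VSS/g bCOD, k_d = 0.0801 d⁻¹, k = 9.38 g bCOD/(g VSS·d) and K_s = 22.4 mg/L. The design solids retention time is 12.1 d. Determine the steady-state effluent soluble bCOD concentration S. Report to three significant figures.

For a completely mixed reactor with recycle the Lawrence–McCarty relation gives S = K_s·(1 + k_d·θ_c) / [θ_c·(Y·k − k_d) − 1] = 22.4 × (1 + 0.0801 × 12.1) / [12.1 × (0.351 × 9.38 − 0.0801) − 1] = 44.11 / 37.87 = 1.165 mg/L.

S ≈ 1.16 mg/L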